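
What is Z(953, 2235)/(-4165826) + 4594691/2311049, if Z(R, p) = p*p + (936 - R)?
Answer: 3798256388287/4813714005737 ≈ 0.78905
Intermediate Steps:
Z(R, p) = 936 + p² - R (Z(R, p) = p² + (936 - R) = 936 + p² - R)
Z(953, 2235)/(-4165826) + 4594691/2311049 = (936 + 2235² - 1*953)/(-4165826) + 4594691/2311049 = (936 + 4995225 - 953)*(-1/4165826) + 4594691*(1/2311049) = 4995208*(-1/4165826) + 4594691/2311049 = -2497604/2082913 + 4594691/2311049 = 3798256388287/4813714005737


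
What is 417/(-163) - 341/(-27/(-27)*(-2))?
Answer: 54749/326 ≈ 167.94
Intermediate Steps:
417/(-163) - 341/(-27/(-27)*(-2)) = 417*(-1/163) - 341/(-27*(-1/27)*(-2)) = -417/163 - 341/(1*(-2)) = -417/163 - 341/(-2) = -417/163 - 341*(-½) = -417/163 + 341/2 = 54749/326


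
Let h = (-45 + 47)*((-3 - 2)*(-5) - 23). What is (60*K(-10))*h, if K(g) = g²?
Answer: 24000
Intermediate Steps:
h = 4 (h = 2*(-5*(-5) - 23) = 2*(25 - 23) = 2*2 = 4)
(60*K(-10))*h = (60*(-10)²)*4 = (60*100)*4 = 6000*4 = 24000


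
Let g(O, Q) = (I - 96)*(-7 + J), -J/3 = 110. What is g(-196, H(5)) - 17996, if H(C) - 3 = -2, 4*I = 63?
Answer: 36193/4 ≈ 9048.3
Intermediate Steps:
I = 63/4 (I = (¼)*63 = 63/4 ≈ 15.750)
J = -330 (J = -3*110 = -330)
H(C) = 1 (H(C) = 3 - 2 = 1)
g(O, Q) = 108177/4 (g(O, Q) = (63/4 - 96)*(-7 - 330) = -321/4*(-337) = 108177/4)
g(-196, H(5)) - 17996 = 108177/4 - 17996 = 36193/4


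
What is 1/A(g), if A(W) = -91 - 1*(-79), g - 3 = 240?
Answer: -1/12 ≈ -0.083333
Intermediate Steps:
g = 243 (g = 3 + 240 = 243)
A(W) = -12 (A(W) = -91 + 79 = -12)
1/A(g) = 1/(-12) = -1/12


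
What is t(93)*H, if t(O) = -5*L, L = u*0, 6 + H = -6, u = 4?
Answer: 0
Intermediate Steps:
H = -12 (H = -6 - 6 = -12)
L = 0 (L = 4*0 = 0)
t(O) = 0 (t(O) = -5*0 = 0)
t(93)*H = 0*(-12) = 0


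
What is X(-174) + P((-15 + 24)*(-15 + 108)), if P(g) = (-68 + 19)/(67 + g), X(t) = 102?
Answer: 92159/904 ≈ 101.95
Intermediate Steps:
P(g) = -49/(67 + g)
X(-174) + P((-15 + 24)*(-15 + 108)) = 102 - 49/(67 + (-15 + 24)*(-15 + 108)) = 102 - 49/(67 + 9*93) = 102 - 49/(67 + 837) = 102 - 49/904 = 92159/904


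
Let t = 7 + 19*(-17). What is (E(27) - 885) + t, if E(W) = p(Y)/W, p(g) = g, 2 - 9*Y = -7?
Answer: -32426/27 ≈ -1201.0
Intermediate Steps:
Y = 1 (Y = 2/9 - ⅑*(-7) = 2/9 + 7/9 = 1)
E(W) = 1/W
t = -316 (t = 7 - 323 = -316)
(E(27) - 885) + t = (1/27 - 885) - 316 = -23894/27 - 316 = -32426/27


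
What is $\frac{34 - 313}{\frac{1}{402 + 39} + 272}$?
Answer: $- \frac{123039}{119953} \approx -1.0257$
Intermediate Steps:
$\frac{34 - 313}{\frac{1}{402 + 39} + 272} = - \frac{279}{\frac{1}{441} + 272} = - \frac{279}{\frac{119953}{441}} = \left(-279\right) \frac{441}{119953} = - \frac{123039}{119953}$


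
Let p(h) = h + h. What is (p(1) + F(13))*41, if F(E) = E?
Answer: 615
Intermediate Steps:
p(h) = 2*h
(p(1) + F(13))*41 = (2*1 + 13)*41 = (2 + 13)*41 = 15*41 = 615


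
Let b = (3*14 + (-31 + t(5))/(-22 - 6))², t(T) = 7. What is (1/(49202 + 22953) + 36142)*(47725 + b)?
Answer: 25849676176995/14431 ≈ 1.7913e+9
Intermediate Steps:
b = 90000/49 (b = (3*14 + (-31 + 7)/(-22 - 6))² = (42 - 24/(-28))² = (42 - 24*(-1/28))² = (42 + 6/7)² = (300/7)² = 90000/49 ≈ 1836.7)
(1/(49202 + 22953) + 36142)*(47725 + b) = (1/(49202 + 22953) + 36142)*(47725 + 90000/49) = (1/72155 + 36142)*(2428525/49) = (2607826011/72155)*(2428525/49) = 25849676176995/14431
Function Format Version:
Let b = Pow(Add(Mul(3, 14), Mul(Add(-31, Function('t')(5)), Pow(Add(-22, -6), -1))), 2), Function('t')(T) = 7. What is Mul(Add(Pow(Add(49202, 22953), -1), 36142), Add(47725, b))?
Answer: Rational(25849676176995, 14431) ≈ 1.7913e+9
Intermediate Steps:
b = Rational(90000, 49) (b = Pow(Add(Mul(3, 14), Mul(Add(-31, 7), Pow(Add(-22, -6), -1))), 2) = Pow(Add(42, Mul(-24, Pow(-28, -1))), 2) = Pow(Add(42, Mul(-24, Rational(-1, 28))), 2) = Pow(Add(42, Rational(6, 7)), 2) = Pow(Rational(300, 7), 2) = Rational(90000, 49) ≈ 1836.7)
Mul(Add(Pow(Add(49202, 22953), -1), 36142), Add(47725, b)) = Mul(Add(Pow(Add(49202, 22953), -1), 36142), Add(47725, Rational(90000, 49))) = Mul(Add(Pow(72155, -1), 36142), Rational(2428525, 49)) = Mul(Add(Rational(1, 72155), 36142), Rational(2428525, 49)) = Mul(Rational(2607826011, 72155), Rational(2428525, 49)) = Rational(25849676176995, 14431)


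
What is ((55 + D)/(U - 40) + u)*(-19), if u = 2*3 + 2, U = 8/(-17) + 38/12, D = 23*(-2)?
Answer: -560918/3805 ≈ -147.42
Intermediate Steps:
D = -46
U = 275/102 (U = 8*(-1/17) + 38*(1/12) = -8/17 + 19/6 = 275/102 ≈ 2.6961)
u = 8 (u = 6 + 2 = 8)
((55 + D)/(U - 40) + u)*(-19) = ((55 - 46)/(275/102 - 40) + 8)*(-19) = (9/(-3805/102) + 8)*(-19) = (9*(-102/3805) + 8)*(-19) = (-918/3805 + 8)*(-19) = (29522/3805)*(-19) = -560918/3805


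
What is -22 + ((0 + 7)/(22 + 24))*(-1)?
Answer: -1019/46 ≈ -22.152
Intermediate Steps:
-22 + ((0 + 7)/(22 + 24))*(-1) = -22 + (7/46)*(-1) = -22 - 7/46 = -1019/46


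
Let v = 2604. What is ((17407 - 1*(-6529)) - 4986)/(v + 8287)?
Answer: 18950/10891 ≈ 1.7400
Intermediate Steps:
((17407 - 1*(-6529)) - 4986)/(v + 8287) = ((17407 - 1*(-6529)) - 4986)/(2604 + 8287) = ((17407 + 6529) - 4986)/10891 = (23936 - 4986)*(1/10891) = 18950*(1/10891) = 18950/10891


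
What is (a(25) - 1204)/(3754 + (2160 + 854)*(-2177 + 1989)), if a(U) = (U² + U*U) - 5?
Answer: -41/562878 ≈ -7.2840e-5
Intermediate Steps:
a(U) = -5 + 2*U² (a(U) = (U² + U²) - 5 = 2*U² - 5 = -5 + 2*U²)
(a(25) - 1204)/(3754 + (2160 + 854)*(-2177 + 1989)) = ((-5 + 2*25²) - 1204)/(3754 + (2160 + 854)*(-2177 + 1989)) = ((-5 + 2*625) - 1204)/(3754 + 3014*(-188)) = ((-5 + 1250) - 1204)/(3754 - 566632) = (1245 - 1204)/(-562878) = 41*(-1/562878) = -41/562878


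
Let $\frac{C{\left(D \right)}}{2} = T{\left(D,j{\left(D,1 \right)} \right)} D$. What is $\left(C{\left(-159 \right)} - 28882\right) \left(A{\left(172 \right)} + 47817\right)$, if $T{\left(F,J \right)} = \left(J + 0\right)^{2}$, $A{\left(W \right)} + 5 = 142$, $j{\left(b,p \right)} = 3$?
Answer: $-1522251776$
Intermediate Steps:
$A{\left(W \right)} = 137$ ($A{\left(W \right)} = -5 + 142 = 137$)
$T{\left(F,J \right)} = J^{2}$
$C{\left(D \right)} = 18 D$ ($C{\left(D \right)} = 2 \cdot 3^{2} D = 2 \cdot 9 D = 18 D$)
$\left(C{\left(-159 \right)} - 28882\right) \left(A{\left(172 \right)} + 47817\right) = \left(18 \left(-159\right) - 28882\right) \left(137 + 47817\right) = \left(-2862 - 28882\right) 47954 = \left(-31744\right) 47954 = -1522251776$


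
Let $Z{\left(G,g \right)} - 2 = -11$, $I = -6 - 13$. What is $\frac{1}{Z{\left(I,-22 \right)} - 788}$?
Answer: $- \frac{1}{797} \approx -0.0012547$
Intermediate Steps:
$I = -19$ ($I = -6 - 13 = -19$)
$Z{\left(G,g \right)} = -9$ ($Z{\left(G,g \right)} = 2 - 11 = -9$)
$\frac{1}{Z{\left(I,-22 \right)} - 788} = \frac{1}{-9 - 788} = \frac{1}{-797} = - \frac{1}{797}$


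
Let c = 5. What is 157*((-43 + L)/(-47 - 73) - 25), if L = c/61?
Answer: -14159987/3660 ≈ -3868.8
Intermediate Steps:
L = 5/61 ≈ 0.081967
157*((-43 + L)/(-47 - 73) - 25) = 157*((-43 + 5/61)/(-47 - 73) - 25) = 157*(-2618/61/(-120) - 25) = 157*(-2618/61*(-1/120) - 25) = 157*(1309/3660 - 25) = 157*(-90191/3660) = -14159987/3660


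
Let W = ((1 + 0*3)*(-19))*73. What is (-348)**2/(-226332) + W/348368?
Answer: -1180630021/2190189616 ≈ -0.53905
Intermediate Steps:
W = -1387 (W = ((1 + 0)*(-19))*73 = (1*(-19))*73 = -19*73 = -1387)
(-348)**2/(-226332) + W/348368 = (-348)**2/(-226332) - 1387/348368 = 121104*(-1/226332) - 1387*1/348368 = -3364/6287 - 1387/348368 = -1180630021/2190189616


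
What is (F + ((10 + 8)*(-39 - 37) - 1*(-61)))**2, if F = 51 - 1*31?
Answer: 1656369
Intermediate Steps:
F = 20 (F = 51 - 31 = 20)
(F + ((10 + 8)*(-39 - 37) - 1*(-61)))**2 = (20 + ((10 + 8)*(-39 - 37) - 1*(-61)))**2 = (20 + (18*(-76) + 61))**2 = (20 + (-1368 + 61))**2 = (20 - 1307)**2 = (-1287)**2 = 1656369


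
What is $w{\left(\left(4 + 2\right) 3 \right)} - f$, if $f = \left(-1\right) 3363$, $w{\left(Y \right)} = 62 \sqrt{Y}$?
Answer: $3363 + 186 \sqrt{2} \approx 3626.0$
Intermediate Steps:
$f = -3363$
$w{\left(\left(4 + 2\right) 3 \right)} - f = 62 \sqrt{\left(4 + 2\right) 3} - -3363 = 62 \sqrt{6 \cdot 3} + 3363 = 62 \sqrt{18} + 3363 = 62 \cdot 3 \sqrt{2} + 3363 = 186 \sqrt{2} + 3363 = 3363 + 186 \sqrt{2}$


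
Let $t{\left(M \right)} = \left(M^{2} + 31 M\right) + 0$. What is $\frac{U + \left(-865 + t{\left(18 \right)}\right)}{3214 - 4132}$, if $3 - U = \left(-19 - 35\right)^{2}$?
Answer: $\frac{1448}{459} \approx 3.1547$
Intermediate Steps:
$U = -2913$ ($U = 3 - \left(-19 - 35\right)^{2} = 3 - \left(-54\right)^{2} = 3 - 2916 = -2913$)
$t{\left(M \right)} = M^{2} + 31 M$
$\frac{U + \left(-865 + t{\left(18 \right)}\right)}{3214 - 4132} = \frac{-2913 - \left(865 - 18 \left(31 + 18\right)\right)}{3214 - 4132} = \frac{-2913 + \left(-865 + 18 \cdot 49\right)}{-918} = \left(-2913 + \left(-865 + 882\right)\right) \left(- \frac{1}{918}\right) = \left(-2913 + 17\right) \left(- \frac{1}{918}\right) = \left(-2896\right) \left(- \frac{1}{918}\right) = \frac{1448}{459}$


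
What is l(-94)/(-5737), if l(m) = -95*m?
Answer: -8930/5737 ≈ -1.5566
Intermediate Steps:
l(-94)/(-5737) = -95*(-94)/(-5737) = 8930*(-1/5737) = -8930/5737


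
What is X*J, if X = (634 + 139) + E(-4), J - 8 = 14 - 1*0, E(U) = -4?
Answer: 16918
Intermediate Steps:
J = 22 (J = 8 + (14 - 1*0) = 8 + (14 + 0) = 8 + 14 = 22)
X = 769 (X = (634 + 139) - 4 = 773 - 4 = 769)
X*J = 769*22 = 16918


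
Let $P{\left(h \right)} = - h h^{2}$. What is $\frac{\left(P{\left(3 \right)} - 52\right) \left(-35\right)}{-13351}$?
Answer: $- \frac{35}{169} \approx -0.2071$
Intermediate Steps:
$P{\left(h \right)} = - h^{3}$
$\frac{\left(P{\left(3 \right)} - 52\right) \left(-35\right)}{-13351} = \frac{\left(- 3^{3} - 52\right) \left(-35\right)}{-13351} = \left(\left(-1\right) 27 - 52\right) \left(-35\right) \left(- \frac{1}{13351}\right) = \left(-27 - 52\right) \left(-35\right) \left(- \frac{1}{13351}\right) = \left(-79\right) \left(-35\right) \left(- \frac{1}{13351}\right) = 2765 \left(- \frac{1}{13351}\right) = - \frac{35}{169}$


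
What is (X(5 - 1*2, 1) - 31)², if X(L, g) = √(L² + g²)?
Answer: (31 - √10)² ≈ 774.94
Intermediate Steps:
(X(5 - 1*2, 1) - 31)² = (√((5 - 1*2)² + 1²) - 31)² = (√((5 - 2)² + 1) - 31)² = (√(3² + 1) - 31)² = (√(9 + 1) - 31)² = (√10 - 31)² = (-31 + √10)²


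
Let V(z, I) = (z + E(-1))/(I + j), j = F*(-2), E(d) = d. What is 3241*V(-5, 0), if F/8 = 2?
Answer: 9723/16 ≈ 607.69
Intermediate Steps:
F = 16 (F = 8*2 = 16)
j = -32 (j = 16*(-2) = -32)
V(z, I) = (-1 + z)/(-32 + I) (V(z, I) = (z - 1)/(I - 32) = (-1 + z)/(-32 + I))
3241*V(-5, 0) = 3241*((-1 - 5)/(-32 + 0)) = 3241*(-6/(-32)) = 3241*(-1/32*(-6)) = 3241*(3/16) = 9723/16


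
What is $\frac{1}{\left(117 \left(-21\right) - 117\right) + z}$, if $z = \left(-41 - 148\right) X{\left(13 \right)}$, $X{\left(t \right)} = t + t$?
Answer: $- \frac{1}{7488} \approx -0.00013355$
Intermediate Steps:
$X{\left(t \right)} = 2 t$
$z = -4914$ ($z = \left(-41 - 148\right) 2 \cdot 13 = \left(-189\right) 26 = -4914$)
$\frac{1}{\left(117 \left(-21\right) - 117\right) + z} = \frac{1}{\left(117 \left(-21\right) - 117\right) - 4914} = \frac{1}{\left(-2457 - 117\right) - 4914} = \frac{1}{-2574 - 4914} = \frac{1}{-7488} = - \frac{1}{7488}$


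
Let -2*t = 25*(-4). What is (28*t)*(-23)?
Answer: -32200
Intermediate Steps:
t = 50 (t = -25*(-4)/2 = -1/2*(-100) = 50)
(28*t)*(-23) = (28*50)*(-23) = 1400*(-23) = -32200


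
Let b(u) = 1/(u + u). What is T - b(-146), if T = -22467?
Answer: -6560363/292 ≈ -22467.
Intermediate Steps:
b(u) = 1/(2*u)
T - b(-146) = -22467 - 1/(2*(-146)) = -22467 - (-1)/(2*146) = -22467 - 1*(-1/292) = -22467 + 1/292 = -6560363/292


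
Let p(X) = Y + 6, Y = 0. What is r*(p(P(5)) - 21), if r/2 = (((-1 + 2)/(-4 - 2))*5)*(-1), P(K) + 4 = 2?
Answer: -25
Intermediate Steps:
P(K) = -2 (P(K) = -4 + 2 = -2)
p(X) = 6 (p(X) = 0 + 6 = 6)
r = 5/3 (r = 2*((((-1 + 2)/(-4 - 2))*5)*(-1)) = 2*(((1/(-6))*5)*(-1)) = 2*(((1*(-1/6))*5)*(-1)) = 2*(-1/6*5*(-1)) = 2*(-5/6*(-1)) = 2*(5/6) = 5/3 ≈ 1.6667)
r*(p(P(5)) - 21) = 5*(6 - 21)/3 = (5/3)*(-15) = -25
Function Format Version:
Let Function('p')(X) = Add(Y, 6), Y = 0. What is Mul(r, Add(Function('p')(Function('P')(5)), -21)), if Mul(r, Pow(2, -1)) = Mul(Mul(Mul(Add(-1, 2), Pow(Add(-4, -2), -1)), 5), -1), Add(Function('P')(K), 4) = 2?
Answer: -25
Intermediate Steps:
Function('P')(K) = -2 (Function('P')(K) = Add(-4, 2) = -2)
Function('p')(X) = 6 (Function('p')(X) = Add(0, 6) = 6)
r = Rational(5, 3) (r = Mul(2, Mul(Mul(Mul(Add(-1, 2), Pow(Add(-4, -2), -1)), 5), -1)) = Mul(2, Mul(Mul(Mul(1, Pow(-6, -1)), 5), -1)) = Mul(2, Mul(Mul(Mul(1, Rational(-1, 6)), 5), -1)) = Mul(2, Mul(Mul(Rational(-1, 6), 5), -1)) = Mul(2, Mul(Rational(-5, 6), -1)) = Mul(2, Rational(5, 6)) = Rational(5, 3) ≈ 1.6667)
Mul(r, Add(Function('p')(Function('P')(5)), -21)) = Mul(Rational(5, 3), Add(6, -21)) = Mul(Rational(5, 3), -15) = -25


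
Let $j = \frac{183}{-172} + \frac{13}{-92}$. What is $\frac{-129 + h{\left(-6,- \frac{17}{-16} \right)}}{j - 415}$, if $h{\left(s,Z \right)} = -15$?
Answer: $\frac{47472}{137209} \approx 0.34598$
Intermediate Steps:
$j = - \frac{1192}{989}$ ($j = 183 \left(- \frac{1}{172}\right) + 13 \left(- \frac{1}{92}\right) = - \frac{183}{172} - \frac{13}{92} = - \frac{1192}{989} \approx -1.2053$)
$\frac{-129 + h{\left(-6,- \frac{17}{-16} \right)}}{j - 415} = \frac{-129 - 15}{- \frac{1192}{989} - 415} = - \frac{144}{- \frac{411627}{989}} = \left(-144\right) \left(- \frac{989}{411627}\right) = \frac{47472}{137209}$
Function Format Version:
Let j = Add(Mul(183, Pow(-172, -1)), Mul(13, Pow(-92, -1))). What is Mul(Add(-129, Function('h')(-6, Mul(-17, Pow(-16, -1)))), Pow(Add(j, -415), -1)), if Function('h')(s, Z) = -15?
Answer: Rational(47472, 137209) ≈ 0.34598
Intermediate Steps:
j = Rational(-1192, 989) (j = Add(Mul(183, Rational(-1, 172)), Mul(13, Rational(-1, 92))) = Add(Rational(-183, 172), Rational(-13, 92)) = Rational(-1192, 989) ≈ -1.2053)
Mul(Add(-129, Function('h')(-6, Mul(-17, Pow(-16, -1)))), Pow(Add(j, -415), -1)) = Mul(Add(-129, -15), Pow(Add(Rational(-1192, 989), -415), -1)) = Mul(-144, Pow(Rational(-411627, 989), -1)) = Mul(-144, Rational(-989, 411627)) = Rational(47472, 137209)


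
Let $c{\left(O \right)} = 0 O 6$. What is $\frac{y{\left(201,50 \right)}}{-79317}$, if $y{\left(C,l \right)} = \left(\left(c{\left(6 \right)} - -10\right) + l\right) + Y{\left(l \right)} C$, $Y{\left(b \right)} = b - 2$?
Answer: $- \frac{3236}{26439} \approx -0.12239$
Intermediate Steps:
$Y{\left(b \right)} = -2 + b$
$c{\left(O \right)} = 0$ ($c{\left(O \right)} = 0 \cdot 6 = 0$)
$y{\left(C,l \right)} = 10 + l + C \left(-2 + l\right)$ ($y{\left(C,l \right)} = \left(\left(0 - -10\right) + l\right) + \left(-2 + l\right) C = \left(\left(0 + 10\right) + l\right) + C \left(-2 + l\right) = \left(10 + l\right) + C \left(-2 + l\right) = 10 + l + C \left(-2 + l\right)$)
$\frac{y{\left(201,50 \right)}}{-79317} = \frac{10 + 50 + 201 \left(-2 + 50\right)}{-79317} = \left(10 + 50 + 201 \cdot 48\right) \left(- \frac{1}{79317}\right) = \left(10 + 50 + 9648\right) \left(- \frac{1}{79317}\right) = 9708 \left(- \frac{1}{79317}\right) = - \frac{3236}{26439}$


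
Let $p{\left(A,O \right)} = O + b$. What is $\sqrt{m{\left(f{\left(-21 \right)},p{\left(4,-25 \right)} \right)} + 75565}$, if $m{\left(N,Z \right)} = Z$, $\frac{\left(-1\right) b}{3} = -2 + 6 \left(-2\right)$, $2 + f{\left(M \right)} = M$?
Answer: $3 \sqrt{8398} \approx 274.92$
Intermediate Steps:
$f{\left(M \right)} = -2 + M$
$b = 42$ ($b = - 3 \left(-2 + 6 \left(-2\right)\right) = - 3 \left(-2 - 12\right) = \left(-3\right) \left(-14\right) = 42$)
$p{\left(A,O \right)} = 42 + O$ ($p{\left(A,O \right)} = O + 42 = 42 + O$)
$\sqrt{m{\left(f{\left(-21 \right)},p{\left(4,-25 \right)} \right)} + 75565} = \sqrt{\left(42 - 25\right) + 75565} = \sqrt{17 + 75565} = \sqrt{75582} = 3 \sqrt{8398}$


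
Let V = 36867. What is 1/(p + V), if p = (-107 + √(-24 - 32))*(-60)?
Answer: 14429/624655323 + 40*I*√14/624655323 ≈ 2.3099e-5 + 2.396e-7*I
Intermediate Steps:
p = 6420 - 120*I*√14 (p = (-107 + √(-56))*(-60) = (-107 + 2*I*√14)*(-60) = 6420 - 120*I*√14 ≈ 6420.0 - 449.0*I)
1/(p + V) = 1/((6420 - 120*I*√14) + 36867) = 1/(43287 - 120*I*√14)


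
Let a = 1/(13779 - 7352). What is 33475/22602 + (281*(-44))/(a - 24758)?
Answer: 7122563185531/3596422668330 ≈ 1.9805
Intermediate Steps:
a = 1/6427 ≈ 0.00015559
33475/22602 + (281*(-44))/(a - 24758) = 33475/22602 + (281*(-44))/(1/6427 - 24758) = 33475*(1/22602) - 12364/(-159119665/6427) = 33475/22602 - 12364*(-6427/159119665) = 33475/22602 + 79463428/159119665 = 7122563185531/3596422668330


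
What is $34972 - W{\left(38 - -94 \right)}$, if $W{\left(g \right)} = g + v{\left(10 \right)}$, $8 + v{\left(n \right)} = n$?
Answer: $34838$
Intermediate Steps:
$v{\left(n \right)} = -8 + n$
$W{\left(g \right)} = 2 + g$ ($W{\left(g \right)} = g + \left(-8 + 10\right) = g + 2 = 2 + g$)
$34972 - W{\left(38 - -94 \right)} = 34972 - \left(2 + \left(38 - -94\right)\right) = 34972 - \left(2 + \left(38 + 94\right)\right) = 34972 - \left(2 + 132\right) = 34972 - 134 = 34838$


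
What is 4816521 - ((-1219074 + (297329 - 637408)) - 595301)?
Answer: 6970975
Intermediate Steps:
4816521 - ((-1219074 + (297329 - 637408)) - 595301) = 4816521 - ((-1219074 - 340079) - 595301) = 4816521 - (-1559153 - 595301) = 4816521 - 1*(-2154454) = 4816521 + 2154454 = 6970975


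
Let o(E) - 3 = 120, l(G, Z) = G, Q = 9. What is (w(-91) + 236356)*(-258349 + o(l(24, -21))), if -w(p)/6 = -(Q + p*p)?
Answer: -73877425696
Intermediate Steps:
o(E) = 123 (o(E) = 3 + 120 = 123)
w(p) = 54 + 6*p² (w(p) = -(-6)*(9 + p*p) = -(-6)*(9 + p²) = -6*(-9 - p²) = 54 + 6*p²)
(w(-91) + 236356)*(-258349 + o(l(24, -21))) = ((54 + 6*(-91)²) + 236356)*(-258349 + 123) = ((54 + 6*8281) + 236356)*(-258226) = ((54 + 49686) + 236356)*(-258226) = (49740 + 236356)*(-258226) = 286096*(-258226) = -73877425696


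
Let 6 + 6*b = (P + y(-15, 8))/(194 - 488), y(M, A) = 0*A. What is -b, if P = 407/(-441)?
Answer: 777517/777924 ≈ 0.99948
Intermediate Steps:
y(M, A) = 0
P = -407/441 (P = 407*(-1/441) = -407/441 ≈ -0.92290)
b = -777517/777924 (b = -1 + ((-407/441 + 0)/(194 - 488))/6 = -1 + (-407/441/(-294))/6 = -1 + (-407/441*(-1/294))/6 = -1 + (1/6)*(407/129654) = -1 + 407/777924 = -777517/777924 ≈ -0.99948)
-b = -1*(-777517/777924) = 777517/777924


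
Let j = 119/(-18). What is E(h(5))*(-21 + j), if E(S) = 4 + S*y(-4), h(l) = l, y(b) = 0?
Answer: -994/9 ≈ -110.44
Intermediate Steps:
j = -119/18 (j = 119*(-1/18) = -119/18 ≈ -6.6111)
E(S) = 4 (E(S) = 4 + S*0 = 4 + 0 = 4)
E(h(5))*(-21 + j) = 4*(-21 - 119/18) = 4*(-497/18) = -994/9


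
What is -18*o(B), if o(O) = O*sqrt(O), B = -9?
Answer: 486*I ≈ 486.0*I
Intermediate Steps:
o(O) = O**(3/2)
-18*o(B) = -(-486)*I = 486*I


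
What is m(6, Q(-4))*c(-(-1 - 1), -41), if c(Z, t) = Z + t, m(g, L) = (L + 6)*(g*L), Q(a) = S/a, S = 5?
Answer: 11115/8 ≈ 1389.4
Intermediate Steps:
Q(a) = 5/a
m(g, L) = L*g*(6 + L) (m(g, L) = (6 + L)*(L*g) = L*g*(6 + L))
m(6, Q(-4))*c(-(-1 - 1), -41) = ((5/(-4))*6*(6 + 5/(-4)))*(-(-1 - 1) - 41) = ((5*(-¼))*6*(6 + 5*(-¼)))*(-1*(-2) - 41) = (-5/4*6*(6 - 5/4))*(2 - 41) = -5/4*6*19/4*(-39) = -285/8*(-39) = 11115/8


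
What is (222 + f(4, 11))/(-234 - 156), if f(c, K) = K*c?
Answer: -133/195 ≈ -0.68205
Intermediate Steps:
(222 + f(4, 11))/(-234 - 156) = (222 + 11*4)/(-234 - 156) = (222 + 44)/(-390) = 266*(-1/390) = -133/195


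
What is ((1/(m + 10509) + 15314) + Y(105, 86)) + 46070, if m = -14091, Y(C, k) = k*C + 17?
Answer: 252283841/3582 ≈ 70431.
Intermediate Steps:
Y(C, k) = 17 + C*k (Y(C, k) = C*k + 17 = 17 + C*k)
((1/(m + 10509) + 15314) + Y(105, 86)) + 46070 = ((1/(-14091 + 10509) + 15314) + (17 + 105*86)) + 46070 = ((1/(-3582) + 15314) + (17 + 9030)) + 46070 = ((-1/3582 + 15314) + 9047) + 46070 = (54854747/3582 + 9047) + 46070 = 87261101/3582 + 46070 = 252283841/3582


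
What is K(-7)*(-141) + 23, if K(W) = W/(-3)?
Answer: -306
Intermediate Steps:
K(W) = -W/3 (K(W) = W*(-⅓) = -W/3)
K(-7)*(-141) + 23 = -⅓*(-7)*(-141) + 23 = (7/3)*(-141) + 23 = -329 + 23 = -306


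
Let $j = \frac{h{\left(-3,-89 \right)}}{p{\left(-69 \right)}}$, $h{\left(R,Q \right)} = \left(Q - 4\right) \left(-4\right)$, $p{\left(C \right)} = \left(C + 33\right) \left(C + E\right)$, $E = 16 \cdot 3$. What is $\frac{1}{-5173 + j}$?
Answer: $- \frac{63}{325868} \approx -0.00019333$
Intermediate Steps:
$E = 48$
$p{\left(C \right)} = \left(33 + C\right) \left(48 + C\right)$ ($p{\left(C \right)} = \left(C + 33\right) \left(C + 48\right) = \left(33 + C\right) \left(48 + C\right)$)
$h{\left(R,Q \right)} = 16 - 4 Q$ ($h{\left(R,Q \right)} = \left(-4 + Q\right) \left(-4\right) = 16 - 4 Q$)
$j = \frac{31}{63}$ ($j = \frac{16 - -356}{1584 + \left(-69\right)^{2} + 81 \left(-69\right)} = \frac{16 + 356}{1584 + 4761 - 5589} = \frac{372}{756} = 372 \cdot \frac{1}{756} = \frac{31}{63} \approx 0.49206$)
$\frac{1}{-5173 + j} = \frac{1}{-5173 + \frac{31}{63}} = \frac{1}{- \frac{325868}{63}} = - \frac{63}{325868}$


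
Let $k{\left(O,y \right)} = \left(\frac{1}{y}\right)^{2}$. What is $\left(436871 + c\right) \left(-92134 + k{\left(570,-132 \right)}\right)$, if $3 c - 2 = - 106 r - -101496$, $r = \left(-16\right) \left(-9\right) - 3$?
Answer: $- \frac{203902617647225}{4752} \approx -4.2909 \cdot 10^{10}$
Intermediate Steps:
$r = 141$ ($r = 144 - 3 = 141$)
$k{\left(O,y \right)} = \frac{1}{y^{2}}$
$c = \frac{86552}{3}$ ($c = \frac{2}{3} + \frac{\left(-106\right) 141 - -101496}{3} = \frac{2}{3} + \frac{-14946 + 101496}{3} = \frac{2}{3} + \frac{1}{3} \cdot 86550 = \frac{2}{3} + 28850 = \frac{86552}{3} \approx 28851.0$)
$\left(436871 + c\right) \left(-92134 + k{\left(570,-132 \right)}\right) = \left(436871 + \frac{86552}{3}\right) \left(-92134 + \frac{1}{17424}\right) = \frac{1397165 \left(-92134 + \frac{1}{17424}\right)}{3} = \frac{1397165}{3} \left(- \frac{1605342815}{17424}\right) = - \frac{203902617647225}{4752}$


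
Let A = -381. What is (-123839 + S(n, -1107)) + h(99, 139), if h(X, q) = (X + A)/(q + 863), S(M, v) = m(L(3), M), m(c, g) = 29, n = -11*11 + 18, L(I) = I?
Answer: -20676317/167 ≈ -1.2381e+5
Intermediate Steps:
n = -103 (n = -121 + 18 = -103)
S(M, v) = 29
h(X, q) = (-381 + X)/(863 + q) (h(X, q) = (X - 381)/(q + 863) = (-381 + X)/(863 + q))
(-123839 + S(n, -1107)) + h(99, 139) = (-123839 + 29) + (-381 + 99)/(863 + 139) = -123810 - 282/1002 = -123810 + (1/1002)*(-282) = -123810 - 47/167 = -20676317/167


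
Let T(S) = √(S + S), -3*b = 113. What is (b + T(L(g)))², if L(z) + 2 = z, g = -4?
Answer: 12661/9 - 452*I*√3/3 ≈ 1406.8 - 260.96*I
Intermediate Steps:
b = -113/3 (b = -⅓*113 = -113/3 ≈ -37.667)
L(z) = -2 + z
T(S) = √2*√S (T(S) = √(2*S) = √2*√S)
(b + T(L(g)))² = (-113/3 + √2*√(-2 - 4))² = (-113/3 + √2*√(-6))² = (-113/3 + √2*(I*√6))² = (-113/3 + 2*I*√3)²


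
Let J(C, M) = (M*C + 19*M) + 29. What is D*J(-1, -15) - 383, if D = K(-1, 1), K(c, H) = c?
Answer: -142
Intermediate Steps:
J(C, M) = 29 + 19*M + C*M (J(C, M) = (C*M + 19*M) + 29 = (19*M + C*M) + 29 = 29 + 19*M + C*M)
D = -1
D*J(-1, -15) - 383 = -(29 + 19*(-15) - 1*(-15)) - 383 = -(29 - 285 + 15) - 383 = -1*(-241) - 383 = 241 - 383 = -142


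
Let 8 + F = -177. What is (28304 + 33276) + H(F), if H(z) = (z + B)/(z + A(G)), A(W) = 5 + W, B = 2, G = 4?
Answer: 10838263/176 ≈ 61581.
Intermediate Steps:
F = -185 (F = -8 - 177 = -185)
H(z) = (2 + z)/(9 + z) (H(z) = (z + 2)/(z + (5 + 4)) = (2 + z)/(z + 9) = (2 + z)/(9 + z))
(28304 + 33276) + H(F) = (28304 + 33276) + (2 - 185)/(9 - 185) = 61580 - 183/(-176) = 61580 - 1/176*(-183) = 61580 + 183/176 = 10838263/176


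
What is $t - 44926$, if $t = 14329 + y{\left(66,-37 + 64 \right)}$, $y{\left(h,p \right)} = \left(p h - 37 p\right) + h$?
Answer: $-29748$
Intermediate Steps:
$y{\left(h,p \right)} = h - 37 p + h p$ ($y{\left(h,p \right)} = \left(h p - 37 p\right) + h = \left(- 37 p + h p\right) + h = h - 37 p + h p$)
$t = 15178$ ($t = 14329 + \left(66 - 37 \left(-37 + 64\right) + 66 \left(-37 + 64\right)\right) = 14329 + \left(66 - 999 + 66 \cdot 27\right) = 14329 + \left(66 - 999 + 1782\right) = 14329 + 849 = 15178$)
$t - 44926 = 15178 - 44926 = -29748$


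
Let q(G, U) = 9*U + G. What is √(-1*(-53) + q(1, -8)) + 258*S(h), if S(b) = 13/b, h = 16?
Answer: 1677/8 + 3*I*√2 ≈ 209.63 + 4.2426*I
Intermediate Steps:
q(G, U) = G + 9*U
√(-1*(-53) + q(1, -8)) + 258*S(h) = √(-1*(-53) + (1 + 9*(-8))) + 258*(13/16) = √(53 + (1 - 72)) + 258*(13*(1/16)) = √(53 - 71) + 258*(13/16) = √(-18) + 1677/8 = 3*I*√2 + 1677/8 = 1677/8 + 3*I*√2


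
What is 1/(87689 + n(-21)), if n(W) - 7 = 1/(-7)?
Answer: 7/613871 ≈ 1.1403e-5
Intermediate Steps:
n(W) = 48/7 (n(W) = 7 + 1/(-7) = 7 - 1/7 = 48/7)
1/(87689 + n(-21)) = 1/(87689 + 48/7) = 1/(613871/7) = 7/613871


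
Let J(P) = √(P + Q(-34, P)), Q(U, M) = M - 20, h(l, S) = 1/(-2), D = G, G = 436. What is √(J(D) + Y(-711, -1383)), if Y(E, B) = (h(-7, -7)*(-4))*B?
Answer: √(-2766 + 2*√213) ≈ 52.315*I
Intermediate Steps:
D = 436
h(l, S) = -½
Q(U, M) = -20 + M
J(P) = √(-20 + 2*P) (J(P) = √(P + (-20 + P)) = √(-20 + 2*P))
Y(E, B) = 2*B (Y(E, B) = (-½*(-4))*B = 2*B)
√(J(D) + Y(-711, -1383)) = √(√(-20 + 2*436) + 2*(-1383)) = √(√(-20 + 872) - 2766) = √(√852 - 2766) = √(2*√213 - 2766) = √(-2766 + 2*√213)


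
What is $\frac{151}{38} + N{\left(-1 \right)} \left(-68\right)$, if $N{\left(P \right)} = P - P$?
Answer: $\frac{151}{38} \approx 3.9737$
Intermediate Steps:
$N{\left(P \right)} = 0$
$\frac{151}{38} + N{\left(-1 \right)} \left(-68\right) = \frac{151}{38} + 0 \left(-68\right) = 151 \cdot \frac{1}{38} + 0 = \frac{151}{38} + 0 = \frac{151}{38}$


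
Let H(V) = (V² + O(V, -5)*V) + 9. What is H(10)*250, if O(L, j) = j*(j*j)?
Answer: -285250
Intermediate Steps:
O(L, j) = j³ (O(L, j) = j*j² = j³)
H(V) = 9 + V² - 125*V (H(V) = (V² + (-5)³*V) + 9 = (V² - 125*V) + 9 = 9 + V² - 125*V)
H(10)*250 = (9 + 10² - 125*10)*250 = (9 + 100 - 1250)*250 = -1141*250 = -285250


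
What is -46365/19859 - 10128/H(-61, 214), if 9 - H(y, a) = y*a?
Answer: -806797947/259418117 ≈ -3.1100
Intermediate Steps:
H(y, a) = 9 - a*y (H(y, a) = 9 - y*a = 9 - a*y)
-46365/19859 - 10128/H(-61, 214) = -46365/19859 - 10128/(9 - 1*214*(-61)) = -46365*1/19859 - 10128/(9 + 13054) = -46365/19859 - 10128/13063 = -806797947/259418117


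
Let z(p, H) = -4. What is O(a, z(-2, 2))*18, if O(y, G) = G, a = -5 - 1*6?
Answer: -72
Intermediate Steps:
a = -11 (a = -5 - 6 = -11)
O(a, z(-2, 2))*18 = -4*18 = -72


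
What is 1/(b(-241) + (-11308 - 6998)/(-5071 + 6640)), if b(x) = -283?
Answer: -523/154111 ≈ -0.0033937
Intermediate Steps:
1/(b(-241) + (-11308 - 6998)/(-5071 + 6640)) = 1/(-283 + (-11308 - 6998)/(-5071 + 6640)) = 1/(-283 - 18306/1569) = 1/(-283 - 18306*1/1569) = 1/(-283 - 6102/523) = 1/(-154111/523) = -523/154111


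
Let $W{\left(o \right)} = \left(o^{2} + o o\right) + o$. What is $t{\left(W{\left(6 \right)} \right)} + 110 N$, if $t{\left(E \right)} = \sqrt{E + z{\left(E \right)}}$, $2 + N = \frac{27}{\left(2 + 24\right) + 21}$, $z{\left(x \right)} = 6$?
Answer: $- \frac{7370}{47} + 2 \sqrt{21} \approx -147.64$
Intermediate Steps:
$N = - \frac{67}{47}$ ($N = -2 + \frac{27}{\left(2 + 24\right) + 21} = -2 + \frac{27}{26 + 21} = -2 + \frac{27}{47} = - \frac{67}{47} \approx -1.4255$)
$W{\left(o \right)} = o + 2 o^{2}$ ($W{\left(o \right)} = \left(o^{2} + o^{2}\right) + o = 2 o^{2} + o = o + 2 o^{2}$)
$t{\left(E \right)} = \sqrt{6 + E}$ ($t{\left(E \right)} = \sqrt{E + 6} = \sqrt{6 + E}$)
$t{\left(W{\left(6 \right)} \right)} + 110 N = \sqrt{6 + 6 \left(1 + 2 \cdot 6\right)} + 110 \left(- \frac{67}{47}\right) = \sqrt{6 + 6 \left(1 + 12\right)} - \frac{7370}{47} = \sqrt{6 + 6 \cdot 13} - \frac{7370}{47} = \sqrt{6 + 78} - \frac{7370}{47} = \sqrt{84} - \frac{7370}{47} = 2 \sqrt{21} - \frac{7370}{47} = - \frac{7370}{47} + 2 \sqrt{21}$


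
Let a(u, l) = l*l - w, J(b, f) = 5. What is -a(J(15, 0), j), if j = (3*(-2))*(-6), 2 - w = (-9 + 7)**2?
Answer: -1298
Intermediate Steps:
w = -2 (w = 2 - (-9 + 7)**2 = 2 - 1*(-2)**2 = 2 - 1*4 = 2 - 4 = -2)
j = 36 (j = -6*(-6) = 36)
a(u, l) = 2 + l**2 (a(u, l) = l*l - 1*(-2) = l**2 + 2 = 2 + l**2)
-a(J(15, 0), j) = -(2 + 36**2) = -(2 + 1296) = -1*1298 = -1298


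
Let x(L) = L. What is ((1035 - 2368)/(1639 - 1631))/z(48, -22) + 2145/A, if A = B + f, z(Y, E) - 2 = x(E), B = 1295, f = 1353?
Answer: 484123/52960 ≈ 9.1413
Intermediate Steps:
z(Y, E) = 2 + E
A = 2648 (A = 1295 + 1353 = 2648)
((1035 - 2368)/(1639 - 1631))/z(48, -22) + 2145/A = ((1035 - 2368)/(1639 - 1631))/(2 - 22) + 2145/2648 = -1333/8/(-20) + 2145*(1/2648) = -1333*1/8*(-1/20) + 2145/2648 = -1333/8*(-1/20) + 2145/2648 = 1333/160 + 2145/2648 = 484123/52960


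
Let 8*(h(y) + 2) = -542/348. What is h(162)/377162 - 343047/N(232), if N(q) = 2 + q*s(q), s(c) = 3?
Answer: -90051468725539/183228316896 ≈ -491.47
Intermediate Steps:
h(y) = -3055/1392 (h(y) = -2 + (-542/348)/8 = -2 + (-542*1/348)/8 = -2 + (1/8)*(-271/174) = -2 - 271/1392 = -3055/1392)
N(q) = 2 + 3*q (N(q) = 2 + q*3 = 2 + 3*q)
h(162)/377162 - 343047/N(232) = -3055/1392/377162 - 343047/(2 + 3*232) = -3055/1392*1/377162 - 343047/(2 + 696) = -3055/525009504 - 343047/698 = -90051468725539/183228316896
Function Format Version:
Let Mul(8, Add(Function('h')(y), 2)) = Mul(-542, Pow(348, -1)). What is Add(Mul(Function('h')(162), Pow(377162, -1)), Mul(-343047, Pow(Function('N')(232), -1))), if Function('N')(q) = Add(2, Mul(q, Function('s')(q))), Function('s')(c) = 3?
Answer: Rational(-90051468725539, 183228316896) ≈ -491.47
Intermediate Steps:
Function('h')(y) = Rational(-3055, 1392) (Function('h')(y) = Add(-2, Mul(Rational(1, 8), Mul(-542, Pow(348, -1)))) = Add(-2, Mul(Rational(1, 8), Mul(-542, Rational(1, 348)))) = Add(-2, Mul(Rational(1, 8), Rational(-271, 174))) = Add(-2, Rational(-271, 1392)) = Rational(-3055, 1392))
Function('N')(q) = Add(2, Mul(3, q)) (Function('N')(q) = Add(2, Mul(q, 3)) = Add(2, Mul(3, q)))
Add(Mul(Function('h')(162), Pow(377162, -1)), Mul(-343047, Pow(Function('N')(232), -1))) = Add(Mul(Rational(-3055, 1392), Pow(377162, -1)), Mul(-343047, Pow(Add(2, Mul(3, 232)), -1))) = Add(Mul(Rational(-3055, 1392), Rational(1, 377162)), Mul(-343047, Pow(Add(2, 696), -1))) = Add(Rational(-3055, 525009504), Mul(-343047, Pow(698, -1))) = Add(Rational(-3055, 525009504), Mul(-343047, Rational(1, 698))) = Add(Rational(-3055, 525009504), Rational(-343047, 698)) = Rational(-90051468725539, 183228316896)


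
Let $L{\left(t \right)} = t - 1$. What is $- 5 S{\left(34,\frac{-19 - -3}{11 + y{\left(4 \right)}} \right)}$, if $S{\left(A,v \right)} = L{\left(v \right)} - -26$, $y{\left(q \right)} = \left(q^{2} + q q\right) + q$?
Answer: $- \frac{5795}{47} \approx -123.3$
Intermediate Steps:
$y{\left(q \right)} = q + 2 q^{2}$ ($y{\left(q \right)} = \left(q^{2} + q^{2}\right) + q = 2 q^{2} + q = q + 2 q^{2}$)
$L{\left(t \right)} = -1 + t$ ($L{\left(t \right)} = t - 1 = -1 + t$)
$S{\left(A,v \right)} = 25 + v$ ($S{\left(A,v \right)} = \left(-1 + v\right) - -26 = \left(-1 + v\right) + 26 = 25 + v$)
$- 5 S{\left(34,\frac{-19 - -3}{11 + y{\left(4 \right)}} \right)} = - 5 \left(25 + \frac{-19 - -3}{11 + 4 \left(1 + 2 \cdot 4\right)}\right) = - 5 \left(25 + \frac{-19 + 3}{11 + 4 \left(1 + 8\right)}\right) = - 5 \left(25 - \frac{16}{11 + 4 \cdot 9}\right) = - 5 \left(25 - \frac{16}{11 + 36}\right) = - 5 \left(25 - \frac{16}{47}\right) = \left(-5\right) \frac{1159}{47} = - \frac{5795}{47}$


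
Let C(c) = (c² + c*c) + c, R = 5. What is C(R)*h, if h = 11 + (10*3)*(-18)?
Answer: -29095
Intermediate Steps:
h = -529 (h = 11 + 30*(-18) = 11 - 540 = -529)
C(c) = c + 2*c² (C(c) = (c² + c²) + c = 2*c² + c = c + 2*c²)
C(R)*h = (5*(1 + 2*5))*(-529) = (5*(1 + 10))*(-529) = (5*11)*(-529) = 55*(-529) = -29095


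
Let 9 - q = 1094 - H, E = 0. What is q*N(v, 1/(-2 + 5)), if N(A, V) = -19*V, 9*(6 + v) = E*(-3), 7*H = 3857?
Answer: 3382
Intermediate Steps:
H = 551 (H = (⅐)*3857 = 551)
v = -6 (v = -6 + (0*(-3))/9 = -6 + (⅑)*0 = -6 + 0 = -6)
q = -534 (q = 9 - (1094 - 1*551) = 9 - (1094 - 551) = 9 - 1*543 = 9 - 543 = -534)
q*N(v, 1/(-2 + 5)) = -(-10146)/(-2 + 5) = -(-10146)/3 = -534*(-19/3) = 3382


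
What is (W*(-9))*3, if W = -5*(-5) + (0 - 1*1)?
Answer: -648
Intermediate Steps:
W = 24 (W = 25 + (0 - 1) = 25 - 1 = 24)
(W*(-9))*3 = (24*(-9))*3 = -216*3 = -648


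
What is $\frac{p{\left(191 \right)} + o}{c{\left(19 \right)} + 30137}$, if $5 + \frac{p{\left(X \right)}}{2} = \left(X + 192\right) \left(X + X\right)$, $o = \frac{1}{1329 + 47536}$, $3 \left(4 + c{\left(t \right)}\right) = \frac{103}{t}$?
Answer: $\frac{814985813667}{83934628660} \approx 9.7098$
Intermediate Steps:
$c{\left(t \right)} = -4 + \frac{103}{3 t}$ ($c{\left(t \right)} = -4 + \frac{103 \frac{1}{t}}{3} = -4 + \frac{103}{3 t}$)
$o = \frac{1}{48865} \approx 2.0465 \cdot 10^{-5}$
$p{\left(X \right)} = -10 + 4 X \left(192 + X\right)$ ($p{\left(X \right)} = -10 + 2 \left(X + 192\right) \left(X + X\right) = -10 + 2 \left(192 + X\right) 2 X = -10 + 2 \cdot 2 X \left(192 + X\right) = -10 + 4 X \left(192 + X\right)$)
$\frac{p{\left(191 \right)} + o}{c{\left(19 \right)} + 30137} = \frac{\left(-10 + 4 \cdot 191^{2} + 768 \cdot 191\right) + \frac{1}{48865}}{\left(-4 + \frac{103}{3 \cdot 19}\right) + 30137} = \frac{\left(-10 + 4 \cdot 36481 + 146688\right) + \frac{1}{48865}}{\left(-4 + \frac{103}{3} \cdot \frac{1}{19}\right) + 30137} = \frac{\left(-10 + 145924 + 146688\right) + \frac{1}{48865}}{\left(-4 + \frac{103}{57}\right) + 30137} = \frac{292602 + \frac{1}{48865}}{- \frac{125}{57} + 30137} = \frac{14297996731}{48865 \cdot \frac{1717684}{57}} = \frac{14297996731}{48865} \cdot \frac{57}{1717684} = \frac{814985813667}{83934628660}$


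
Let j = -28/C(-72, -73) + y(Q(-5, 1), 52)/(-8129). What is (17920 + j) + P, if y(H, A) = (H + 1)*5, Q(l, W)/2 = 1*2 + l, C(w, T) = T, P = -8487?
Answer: 5597931998/593417 ≈ 9433.4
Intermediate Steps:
Q(l, W) = 4 + 2*l (Q(l, W) = 2*(1*2 + l) = 2*(2 + l) = 4 + 2*l)
y(H, A) = 5 + 5*H (y(H, A) = (1 + H)*5 = 5 + 5*H)
j = 229437/593417 (j = -28/(-73) + (5 + 5*(4 + 2*(-5)))/(-8129) = -28*(-1/73) + (5 + 5*(4 - 10))*(-1/8129) = 28/73 + (5 + 5*(-6))*(-1/8129) = 28/73 + (5 - 30)*(-1/8129) = 28/73 - 25*(-1/8129) = 28/73 + 25/8129 = 229437/593417 ≈ 0.38664)
(17920 + j) + P = (17920 + 229437/593417) - 8487 = 10634262077/593417 - 8487 = 5597931998/593417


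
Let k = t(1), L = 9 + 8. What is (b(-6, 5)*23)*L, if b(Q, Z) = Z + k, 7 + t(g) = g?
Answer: -391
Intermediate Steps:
L = 17
t(g) = -7 + g
k = -6 (k = -7 + 1 = -6)
b(Q, Z) = -6 + Z (b(Q, Z) = Z - 6 = -6 + Z)
(b(-6, 5)*23)*L = ((-6 + 5)*23)*17 = -1*23*17 = -23*17 = -391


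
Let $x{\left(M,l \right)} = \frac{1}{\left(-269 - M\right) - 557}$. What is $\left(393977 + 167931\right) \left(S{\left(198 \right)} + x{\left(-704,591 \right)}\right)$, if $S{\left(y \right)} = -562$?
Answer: $- \frac{19263611010}{61} \approx -3.158 \cdot 10^{8}$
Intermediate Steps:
$x{\left(M,l \right)} = \frac{1}{-826 - M}$
$\left(393977 + 167931\right) \left(S{\left(198 \right)} + x{\left(-704,591 \right)}\right) = \left(393977 + 167931\right) \left(-562 - \frac{1}{826 - 704}\right) = 561908 \left(-562 - \frac{1}{122}\right) = 561908 \left(- \frac{68565}{122}\right) = - \frac{19263611010}{61}$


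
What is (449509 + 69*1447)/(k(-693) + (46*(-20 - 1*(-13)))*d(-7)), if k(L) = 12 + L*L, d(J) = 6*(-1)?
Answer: 549352/482193 ≈ 1.1393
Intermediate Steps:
d(J) = -6
k(L) = 12 + L**2
(449509 + 69*1447)/(k(-693) + (46*(-20 - 1*(-13)))*d(-7)) = (449509 + 69*1447)/((12 + (-693)**2) + (46*(-20 - 1*(-13)))*(-6)) = (449509 + 99843)/((12 + 480249) + (46*(-20 + 13))*(-6)) = 549352/(480261 + (46*(-7))*(-6)) = 549352/(480261 - 322*(-6)) = 549352/(480261 + 1932) = 549352/482193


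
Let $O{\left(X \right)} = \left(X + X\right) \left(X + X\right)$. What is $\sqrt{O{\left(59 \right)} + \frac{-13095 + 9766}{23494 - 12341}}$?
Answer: $\frac{\sqrt{1731961002579}}{11153} \approx 118.0$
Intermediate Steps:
$O{\left(X \right)} = 4 X^{2}$ ($O{\left(X \right)} = 2 X 2 X = 4 X^{2}$)
$\sqrt{O{\left(59 \right)} + \frac{-13095 + 9766}{23494 - 12341}} = \sqrt{4 \cdot 59^{2} + \frac{-13095 + 9766}{23494 - 12341}} = \sqrt{4 \cdot 3481 - \frac{3329}{11153}} = \sqrt{13924 - \frac{3329}{11153}} = \sqrt{\frac{155291043}{11153}} = \frac{\sqrt{1731961002579}}{11153}$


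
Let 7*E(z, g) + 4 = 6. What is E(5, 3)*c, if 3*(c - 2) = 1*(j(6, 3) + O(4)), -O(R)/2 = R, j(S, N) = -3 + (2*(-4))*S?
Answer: -106/21 ≈ -5.0476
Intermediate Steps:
j(S, N) = -3 - 8*S
O(R) = -2*R
E(z, g) = 2/7 (E(z, g) = -4/7 + (⅐)*6 = -4/7 + 6/7 = 2/7)
c = -53/3 (c = 2 + (1*((-3 - 8*6) - 2*4))/3 = 2 + (1*((-3 - 48) - 8))/3 = 2 + (1*(-51 - 8))/3 = 2 + (1*(-59))/3 = 2 + (⅓)*(-59) = 2 - 59/3 = -53/3 ≈ -17.667)
E(5, 3)*c = (2/7)*(-53/3) = -106/21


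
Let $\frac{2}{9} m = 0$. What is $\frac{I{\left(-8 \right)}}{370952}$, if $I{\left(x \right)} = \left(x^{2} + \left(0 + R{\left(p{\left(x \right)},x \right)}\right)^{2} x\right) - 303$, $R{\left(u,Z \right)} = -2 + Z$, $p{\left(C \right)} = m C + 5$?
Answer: $- \frac{1039}{370952} \approx -0.0028009$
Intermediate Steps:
$m = 0$ ($m = \frac{9}{2} \cdot 0 = 0$)
$p{\left(C \right)} = 5$ ($p{\left(C \right)} = 0 C + 5 = 0 + 5 = 5$)
$I{\left(x \right)} = -303 + x^{2} + x \left(-2 + x\right)^{2}$ ($I{\left(x \right)} = \left(x^{2} + \left(0 + \left(-2 + x\right)\right)^{2} x\right) - 303 = \left(x^{2} + \left(-2 + x\right)^{2} x\right) - 303 = \left(x^{2} + x \left(-2 + x\right)^{2}\right) - 303 = -303 + x^{2} + x \left(-2 + x\right)^{2}$)
$\frac{I{\left(-8 \right)}}{370952} = \frac{-303 + \left(-8\right)^{2} - 8 \left(-2 - 8\right)^{2}}{370952} = \left(-303 + 64 - 8 \left(-10\right)^{2}\right) \frac{1}{370952} = \left(-303 + 64 - 800\right) \frac{1}{370952} = \left(-1039\right) \frac{1}{370952} = - \frac{1039}{370952}$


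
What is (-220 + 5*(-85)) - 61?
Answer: -706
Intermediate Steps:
(-220 + 5*(-85)) - 61 = (-220 - 425) - 61 = -645 - 61 = -706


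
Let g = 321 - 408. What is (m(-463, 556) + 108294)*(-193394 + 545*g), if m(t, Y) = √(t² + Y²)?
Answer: -26078169846 - 240809*√523505 ≈ -2.6252e+10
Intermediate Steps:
g = -87
m(t, Y) = √(Y² + t²)
(m(-463, 556) + 108294)*(-193394 + 545*g) = (√(556² + (-463)²) + 108294)*(-193394 + 545*(-87)) = (√(309136 + 214369) + 108294)*(-193394 - 47415) = (√523505 + 108294)*(-240809) = (108294 + √523505)*(-240809) = -26078169846 - 240809*√523505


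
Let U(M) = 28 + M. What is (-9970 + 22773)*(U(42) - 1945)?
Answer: -24005625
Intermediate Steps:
(-9970 + 22773)*(U(42) - 1945) = (-9970 + 22773)*((28 + 42) - 1945) = 12803*(70 - 1945) = 12803*(-1875) = -24005625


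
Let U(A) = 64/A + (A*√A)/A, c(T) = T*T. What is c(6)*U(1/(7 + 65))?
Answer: 165888 + 3*√2 ≈ 1.6589e+5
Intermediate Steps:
c(T) = T²
U(A) = √A + 64/A (U(A) = 64/A + A^(3/2)/A = 64/A + √A = √A + 64/A)
c(6)*U(1/(7 + 65)) = 6²*((64 + (1/(7 + 65))^(3/2))/(1/(7 + 65))) = 36*((64 + (1/72)^(3/2))/(1/72)) = 36*(72*(64 + √2/864)) = 36*(4608 + √2/12) = 165888 + 3*√2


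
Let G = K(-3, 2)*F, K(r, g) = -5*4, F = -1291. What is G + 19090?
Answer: 44910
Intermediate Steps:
K(r, g) = -20
G = 25820 (G = -20*(-1291) = 25820)
G + 19090 = 25820 + 19090 = 44910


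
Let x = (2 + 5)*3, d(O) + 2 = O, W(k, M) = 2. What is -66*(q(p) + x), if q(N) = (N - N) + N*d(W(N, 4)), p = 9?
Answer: -1386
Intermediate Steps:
d(O) = -2 + O
x = 21 (x = 7*3 = 21)
q(N) = 0 (q(N) = (N - N) + N*(-2 + 2) = 0 + N*0 = 0 + 0 = 0)
-66*(q(p) + x) = -66*(0 + 21) = -66*21 = -1386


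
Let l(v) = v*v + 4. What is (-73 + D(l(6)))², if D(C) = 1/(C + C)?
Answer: 34093921/6400 ≈ 5327.2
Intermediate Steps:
l(v) = 4 + v² (l(v) = v² + 4 = 4 + v²)
D(C) = 1/(2*C)
(-73 + D(l(6)))² = (-73 + 1/(2*(4 + 6²)))² = (-73 + 1/(2*(4 + 36)))² = (-73 + (½)/40)² = (-73 + (½)*(1/40))² = (-73 + 1/80)² = (-5839/80)² = 34093921/6400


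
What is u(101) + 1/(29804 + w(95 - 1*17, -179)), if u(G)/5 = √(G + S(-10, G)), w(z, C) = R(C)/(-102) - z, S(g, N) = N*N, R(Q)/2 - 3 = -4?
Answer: 51/1516027 + 5*√10302 ≈ 507.49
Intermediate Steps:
R(Q) = -2 (R(Q) = 6 + 2*(-4) = 6 - 8 = -2)
S(g, N) = N²
w(z, C) = 1/51 - z (w(z, C) = -2/(-102) - z = -2*(-1/102) - z = 1/51 - z)
u(G) = 5*√(G + G²)
u(101) + 1/(29804 + w(95 - 1*17, -179)) = 5*√(101*(1 + 101)) + 1/(29804 + (1/51 - (95 - 1*17))) = 5*√(101*102) + 1/(29804 + (1/51 - (95 - 17))) = 5*√10302 + 1/(29804 + (1/51 - 1*78)) = 5*√10302 + 1/(29804 + (1/51 - 78)) = 5*√10302 + 1/(29804 - 3977/51) = 5*√10302 + 1/(1516027/51) = 5*√10302 + 51/1516027 = 51/1516027 + 5*√10302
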